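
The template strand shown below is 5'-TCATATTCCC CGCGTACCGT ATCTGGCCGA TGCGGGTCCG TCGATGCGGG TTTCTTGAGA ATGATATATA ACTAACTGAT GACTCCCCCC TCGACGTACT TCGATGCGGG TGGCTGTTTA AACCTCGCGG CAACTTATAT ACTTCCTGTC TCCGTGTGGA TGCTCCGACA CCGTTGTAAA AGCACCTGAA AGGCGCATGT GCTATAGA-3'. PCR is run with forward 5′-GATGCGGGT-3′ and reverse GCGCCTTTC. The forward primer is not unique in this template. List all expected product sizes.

The forward primer GATGCGGGT matches the top strand at positions 29–37, 43–51, 103–111.
The reverse primer's reverse complement is GAAAGGCGC, matching at positions 188–196.
Each forward site pairs with the reverse site to give a product ending at position 196: sizes 168, 154, 94 bp.

168 bp, 154 bp, 94 bp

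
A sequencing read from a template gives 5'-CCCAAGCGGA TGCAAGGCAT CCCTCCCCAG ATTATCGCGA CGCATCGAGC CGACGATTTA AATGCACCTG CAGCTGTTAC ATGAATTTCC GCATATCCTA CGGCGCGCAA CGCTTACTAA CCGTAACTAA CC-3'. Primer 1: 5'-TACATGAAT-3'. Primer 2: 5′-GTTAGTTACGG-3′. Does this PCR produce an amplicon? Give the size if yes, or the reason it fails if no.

Yes — a 54 bp product.

Primer 1 (TACATGAAT) matches the top strand at positions 78–86; it acts as a forward primer.
Primer 2's reverse complement is CCGTAACTAAC, matching the top strand at positions 121–131; it acts as a reverse primer.
The 3' ends face each other across positions 78–131, giving a 54 bp product.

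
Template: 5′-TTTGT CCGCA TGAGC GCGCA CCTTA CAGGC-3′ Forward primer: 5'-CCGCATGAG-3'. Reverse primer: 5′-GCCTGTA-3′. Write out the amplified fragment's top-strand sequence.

5'-CCGCATGAGCGCGCACCTTACAGGC-3'

The forward primer matches the template at positions 6–14.
Reverse complement of the reverse primer: TACAGGC. This occurs on the top strand at positions 24–30.
The product is the template from position 6 through 30 (25 bp).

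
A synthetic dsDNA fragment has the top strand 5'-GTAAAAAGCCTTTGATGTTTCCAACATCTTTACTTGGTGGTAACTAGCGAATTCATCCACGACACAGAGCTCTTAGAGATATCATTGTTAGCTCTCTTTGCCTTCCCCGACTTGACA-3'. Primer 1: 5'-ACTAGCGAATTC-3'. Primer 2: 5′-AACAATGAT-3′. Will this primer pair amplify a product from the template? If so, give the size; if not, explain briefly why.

Yes — a 47 bp product.

Primer 1 (ACTAGCGAATTC) matches the top strand at positions 43–54; it acts as a forward primer.
Primer 2's reverse complement is ATCATTGTT, matching the top strand at positions 81–89; it acts as a reverse primer.
The 3' ends face each other across positions 43–89, giving a 47 bp product.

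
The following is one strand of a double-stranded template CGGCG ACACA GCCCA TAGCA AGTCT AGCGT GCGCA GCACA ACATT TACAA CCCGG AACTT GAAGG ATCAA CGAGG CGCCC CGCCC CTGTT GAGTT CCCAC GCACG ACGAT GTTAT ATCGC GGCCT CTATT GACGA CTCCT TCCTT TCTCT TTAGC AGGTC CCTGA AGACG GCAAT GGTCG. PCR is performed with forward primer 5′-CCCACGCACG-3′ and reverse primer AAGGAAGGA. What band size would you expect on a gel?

The forward primer matches the template at positions 96–105.
Reverse complement of the reverse primer: TCCTTCCTT. This occurs on the top strand at positions 137–145.
Amplicon spans positions 96–145: 50 bp.

50 bp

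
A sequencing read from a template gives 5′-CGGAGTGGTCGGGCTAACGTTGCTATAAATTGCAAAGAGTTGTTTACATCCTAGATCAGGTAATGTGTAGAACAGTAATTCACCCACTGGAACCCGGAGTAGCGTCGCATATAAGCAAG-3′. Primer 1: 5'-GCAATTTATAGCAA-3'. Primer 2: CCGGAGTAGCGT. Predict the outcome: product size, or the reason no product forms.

Primer 1 (GCAATTTATAGCAA) has reverse complement TTGCTATAAATTGC, which matches the top strand at positions 20–33; primer 1 anneals to the top strand there with its 3' end pointing upstream toward position 20.
Primer 2 (CCGGAGTAGCGT) matches the top strand directly at positions 94–105; it anneals to the bottom strand with its 3' end pointing downstream toward position 105.
The 3' ends diverge (primer 1 extends toward position 1, primer 2 toward position 119), so the primers never converge on a shared product.

No product — the primers' 3' ends point away from each other.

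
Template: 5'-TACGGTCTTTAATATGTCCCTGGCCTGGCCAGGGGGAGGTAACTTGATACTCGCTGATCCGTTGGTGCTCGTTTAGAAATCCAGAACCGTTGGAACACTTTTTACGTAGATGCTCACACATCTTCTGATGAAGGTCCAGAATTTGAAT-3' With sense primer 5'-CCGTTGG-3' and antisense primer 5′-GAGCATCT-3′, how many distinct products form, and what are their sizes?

Two products: 57 bp, 29 bp

The forward primer CCGTTGG matches the top strand at positions 59–65, 87–93.
The reverse primer's reverse complement is AGATGCTC, matching at positions 108–115.
Each forward site pairs with the reverse site to give a product ending at position 115: sizes 57, 29 bp.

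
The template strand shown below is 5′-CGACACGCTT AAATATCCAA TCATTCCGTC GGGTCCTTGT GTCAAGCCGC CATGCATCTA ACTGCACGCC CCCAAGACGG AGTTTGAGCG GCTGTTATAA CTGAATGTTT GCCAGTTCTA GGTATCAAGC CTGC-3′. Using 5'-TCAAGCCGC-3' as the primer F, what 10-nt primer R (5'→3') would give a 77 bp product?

The forward primer binds at positions 42–50, so a 77 bp product ends at position 42 + 77 − 1 = 118.
The reverse primer anneals to the top strand over positions 109–118, i.e. to TTGCCAGTTC.
Its sequence written 5'→3' is the reverse complement: GAACTGGCAA.

5'-GAACTGGCAA-3'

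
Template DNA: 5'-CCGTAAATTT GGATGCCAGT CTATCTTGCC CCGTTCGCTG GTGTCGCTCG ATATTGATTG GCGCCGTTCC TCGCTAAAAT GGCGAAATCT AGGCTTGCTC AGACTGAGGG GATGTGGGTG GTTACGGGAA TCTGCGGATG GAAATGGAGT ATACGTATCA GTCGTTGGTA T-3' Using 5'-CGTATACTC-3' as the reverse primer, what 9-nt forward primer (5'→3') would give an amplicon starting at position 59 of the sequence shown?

The reverse primer's reverse complement GAGTATACG matches the template at positions 147–155; the product starts at position 59.
The forward primer is identical to the top strand over positions 59–67: TGGCGCCGT.

5'-TGGCGCCGT-3'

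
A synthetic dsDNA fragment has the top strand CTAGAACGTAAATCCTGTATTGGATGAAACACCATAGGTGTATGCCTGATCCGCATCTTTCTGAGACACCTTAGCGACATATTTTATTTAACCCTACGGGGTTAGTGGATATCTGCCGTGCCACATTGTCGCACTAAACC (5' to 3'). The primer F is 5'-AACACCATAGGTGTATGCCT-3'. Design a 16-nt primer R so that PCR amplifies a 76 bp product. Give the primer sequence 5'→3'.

5'-AACCCCGTAGGGTTAA-3'

The forward primer binds at positions 28–47, so a 76 bp product ends at position 28 + 76 − 1 = 103.
The reverse primer anneals to the top strand over positions 88–103, i.e. to TTAACCCTACGGGGTT.
Its sequence written 5'→3' is the reverse complement: AACCCCGTAGGGTTAA.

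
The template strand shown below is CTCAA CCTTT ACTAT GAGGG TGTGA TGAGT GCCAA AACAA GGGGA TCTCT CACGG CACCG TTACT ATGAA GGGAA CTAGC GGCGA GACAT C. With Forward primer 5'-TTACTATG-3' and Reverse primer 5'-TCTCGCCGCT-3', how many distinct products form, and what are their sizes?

The forward primer TTACTATG matches the top strand at positions 9–16, 61–68.
The reverse primer's reverse complement is AGCGGCGAGA, matching at positions 78–87.
Each forward site pairs with the reverse site to give a product ending at position 87: sizes 79, 27 bp.

Two products: 79 bp, 27 bp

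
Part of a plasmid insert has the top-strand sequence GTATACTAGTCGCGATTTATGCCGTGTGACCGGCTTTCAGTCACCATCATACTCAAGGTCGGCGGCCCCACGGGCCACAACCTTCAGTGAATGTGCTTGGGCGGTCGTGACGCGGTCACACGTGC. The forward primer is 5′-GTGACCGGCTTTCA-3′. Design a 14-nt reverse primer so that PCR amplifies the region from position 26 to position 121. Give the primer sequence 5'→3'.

The product's 3' end on the top strand is position 121.
The reverse primer anneals to the top strand over positions 108–121, i.e. to TGACGCGGTCACAC.
Its sequence written 5'→3' is the reverse complement: GTGTGACCGCGTCA.

5'-GTGTGACCGCGTCA-3'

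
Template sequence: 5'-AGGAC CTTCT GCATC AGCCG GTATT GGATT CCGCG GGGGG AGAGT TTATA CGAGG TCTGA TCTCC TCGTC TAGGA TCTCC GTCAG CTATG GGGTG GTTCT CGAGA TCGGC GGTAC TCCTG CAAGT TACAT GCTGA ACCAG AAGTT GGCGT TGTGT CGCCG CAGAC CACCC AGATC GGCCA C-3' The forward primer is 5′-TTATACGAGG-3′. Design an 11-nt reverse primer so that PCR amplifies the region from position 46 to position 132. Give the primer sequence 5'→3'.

5'-GCATGTAACTT-3'

The product's 3' end on the top strand is position 132.
The reverse primer anneals to the top strand over positions 122–132, i.e. to AAGTTACATGC.
Its sequence written 5'→3' is the reverse complement: GCATGTAACTT.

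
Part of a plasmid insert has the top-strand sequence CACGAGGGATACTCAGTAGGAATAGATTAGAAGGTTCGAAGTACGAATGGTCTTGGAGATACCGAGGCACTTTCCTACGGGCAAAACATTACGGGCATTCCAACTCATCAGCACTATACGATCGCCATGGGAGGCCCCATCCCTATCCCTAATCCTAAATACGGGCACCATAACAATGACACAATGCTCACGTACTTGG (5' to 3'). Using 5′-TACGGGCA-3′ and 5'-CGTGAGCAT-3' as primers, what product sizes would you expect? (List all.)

The forward primer TACGGGCA matches the top strand at positions 76–83, 90–97, 160–167.
The reverse primer's reverse complement is ATGCTCACG, matching at positions 184–192.
Each forward site pairs with the reverse site to give a product ending at position 192: sizes 117, 103, 33 bp.

117 bp, 103 bp, 33 bp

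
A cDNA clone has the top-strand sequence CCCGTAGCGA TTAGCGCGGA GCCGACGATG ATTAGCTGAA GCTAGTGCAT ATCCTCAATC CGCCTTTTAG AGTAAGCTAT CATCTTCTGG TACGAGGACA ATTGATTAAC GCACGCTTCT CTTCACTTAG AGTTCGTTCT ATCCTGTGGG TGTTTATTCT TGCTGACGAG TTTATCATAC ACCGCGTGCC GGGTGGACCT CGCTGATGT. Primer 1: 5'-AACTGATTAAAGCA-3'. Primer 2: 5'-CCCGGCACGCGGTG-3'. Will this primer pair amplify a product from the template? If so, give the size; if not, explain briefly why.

No product — primer 1 has no binding site in the template.

Primer 1 (AACTGATTAAAGCA) does not match the top strand, and its reverse complement TGCTTTAATCAGTT does not match either.
With no annealing site for primer 1, no amplification occurs.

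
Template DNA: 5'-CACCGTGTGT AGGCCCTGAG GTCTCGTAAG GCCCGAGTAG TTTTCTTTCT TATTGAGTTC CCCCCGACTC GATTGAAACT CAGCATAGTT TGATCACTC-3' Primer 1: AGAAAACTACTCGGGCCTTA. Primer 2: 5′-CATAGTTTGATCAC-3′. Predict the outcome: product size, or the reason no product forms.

Primer 1 (AGAAAACTACTCGGGCCTTA) has reverse complement TAAGGCCCGAGTAGTTTTCT, which matches the top strand at positions 27–46; primer 1 anneals to the top strand there with its 3' end pointing upstream toward position 27.
Primer 2 (CATAGTTTGATCAC) matches the top strand directly at positions 84–97; it anneals to the bottom strand with its 3' end pointing downstream toward position 97.
The 3' ends diverge (primer 1 extends toward position 1, primer 2 toward position 99), so the primers never converge on a shared product.

No product — the primers' 3' ends point away from each other.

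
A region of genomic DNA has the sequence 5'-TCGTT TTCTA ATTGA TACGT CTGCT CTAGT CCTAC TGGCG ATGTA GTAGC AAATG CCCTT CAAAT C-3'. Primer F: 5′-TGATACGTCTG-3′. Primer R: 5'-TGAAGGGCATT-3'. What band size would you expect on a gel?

50 bp

Forward primer TGATACGTCTG is found on the top strand at positions 13–23.
Taking the reverse complement of TGAAGGGCATT gives AATGCCCTTCA, found at positions 52–62 on the template; the primer anneals here to the top strand with its 3' end pointing upstream.
Product length = (reverse-primer end) − (forward-primer start) + 1 = 62 − 13 + 1 = 50 bp.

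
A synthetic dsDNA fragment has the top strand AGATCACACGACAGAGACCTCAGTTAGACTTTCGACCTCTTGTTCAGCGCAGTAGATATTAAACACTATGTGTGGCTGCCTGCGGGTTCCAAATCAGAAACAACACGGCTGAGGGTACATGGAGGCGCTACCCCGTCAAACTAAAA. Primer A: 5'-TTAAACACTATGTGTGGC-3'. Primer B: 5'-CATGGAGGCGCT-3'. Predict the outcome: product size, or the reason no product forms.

Primer A (TTAAACACTATGTGTGGC) matches the top strand at positions 59–76 (3' end points downstream).
Primer B (CATGGAGGCGCT) also matches the top strand directly, at positions 118–129 — its reverse complement AGCGCCTCCATG is not present.
Both primers anneal to the bottom strand with 3' ends pointing the same way, so neither can prime synthesis back toward the other.

No product — both primers anneal to the same strand and extend in the same direction.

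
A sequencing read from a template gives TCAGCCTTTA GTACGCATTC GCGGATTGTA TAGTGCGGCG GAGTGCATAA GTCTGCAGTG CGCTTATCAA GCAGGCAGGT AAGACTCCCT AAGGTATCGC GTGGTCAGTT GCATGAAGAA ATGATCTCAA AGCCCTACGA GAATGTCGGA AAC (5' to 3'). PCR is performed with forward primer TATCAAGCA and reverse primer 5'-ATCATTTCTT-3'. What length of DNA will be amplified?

61 bp

Scanning the template, TATCAAGCA occurs at positions 65–73; this primer anneals to the bottom strand there with its 3' end pointing downstream.
Reverse complement of the reverse primer: AAGAAATGAT. This occurs on the top strand at positions 116–125.
The product runs from position 65 to position 125, so its length is 125 − 65 + 1 = 61 bp.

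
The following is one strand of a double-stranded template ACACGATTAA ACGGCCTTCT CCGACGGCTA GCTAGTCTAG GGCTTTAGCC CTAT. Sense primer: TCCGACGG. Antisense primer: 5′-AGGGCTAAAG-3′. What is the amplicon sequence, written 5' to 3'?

The forward primer matches the template at positions 20–27.
Taking the reverse complement of AGGGCTAAAG gives CTTTAGCCCT, found at positions 43–52 on the template; the primer anneals here to the top strand with its 3' end pointing upstream.
The product is the template from position 20 through 52 (33 bp).

5'-TCCGACGGCTAGCTAGTCTAGGGCTTTAGCCCT-3'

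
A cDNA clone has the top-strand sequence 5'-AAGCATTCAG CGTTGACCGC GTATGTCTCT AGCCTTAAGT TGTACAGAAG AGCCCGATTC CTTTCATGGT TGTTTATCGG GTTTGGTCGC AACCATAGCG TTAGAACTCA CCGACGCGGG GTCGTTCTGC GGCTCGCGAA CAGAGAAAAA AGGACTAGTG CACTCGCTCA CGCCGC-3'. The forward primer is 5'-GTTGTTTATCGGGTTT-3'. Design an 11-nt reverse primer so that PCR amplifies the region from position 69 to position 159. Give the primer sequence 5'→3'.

The product's 3' end on the top strand is position 159.
The reverse primer anneals to the top strand over positions 149–159, i.e. to AAAGGACTAGT.
Its sequence written 5'→3' is the reverse complement: ACTAGTCCTTT.

5'-ACTAGTCCTTT-3'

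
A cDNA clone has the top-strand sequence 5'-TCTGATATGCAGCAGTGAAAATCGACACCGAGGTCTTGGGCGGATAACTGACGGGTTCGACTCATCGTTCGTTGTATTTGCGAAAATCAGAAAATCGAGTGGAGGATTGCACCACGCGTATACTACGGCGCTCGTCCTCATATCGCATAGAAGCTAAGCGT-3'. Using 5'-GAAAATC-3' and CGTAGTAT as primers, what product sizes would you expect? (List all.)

111 bp, 46 bp, 38 bp

The forward primer GAAAATC matches the top strand at positions 17–23, 82–88, 90–96.
The reverse primer's reverse complement is ATACTACG, matching at positions 120–127.
Each forward site pairs with the reverse site to give a product ending at position 127: sizes 111, 46, 38 bp.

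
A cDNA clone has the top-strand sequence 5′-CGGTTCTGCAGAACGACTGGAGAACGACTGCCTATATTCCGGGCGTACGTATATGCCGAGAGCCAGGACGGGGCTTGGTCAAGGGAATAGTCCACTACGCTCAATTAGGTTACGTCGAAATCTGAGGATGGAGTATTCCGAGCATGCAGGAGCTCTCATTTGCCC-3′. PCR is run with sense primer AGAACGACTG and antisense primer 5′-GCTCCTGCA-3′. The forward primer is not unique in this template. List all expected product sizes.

The forward primer AGAACGACTG matches the top strand at positions 10–19, 21–30.
The reverse primer's reverse complement is TGCAGGAGC, matching at positions 145–153.
Each forward site pairs with the reverse site to give a product ending at position 153: sizes 144, 133 bp.

144 bp, 133 bp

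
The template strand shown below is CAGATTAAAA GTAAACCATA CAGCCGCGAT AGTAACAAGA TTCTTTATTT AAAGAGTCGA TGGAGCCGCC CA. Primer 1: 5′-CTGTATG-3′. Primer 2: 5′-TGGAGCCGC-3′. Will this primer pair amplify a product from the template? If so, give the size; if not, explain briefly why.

Primer 1 (CTGTATG) has reverse complement CATACAG, which matches the top strand at positions 17–23; primer 1 anneals to the top strand there with its 3' end pointing upstream toward position 17.
Primer 2 (TGGAGCCGC) matches the top strand directly at positions 61–69; it anneals to the bottom strand with its 3' end pointing downstream toward position 69.
The 3' ends diverge (primer 1 extends toward position 1, primer 2 toward position 72), so the primers never converge on a shared product.

No product — the primers' 3' ends point away from each other.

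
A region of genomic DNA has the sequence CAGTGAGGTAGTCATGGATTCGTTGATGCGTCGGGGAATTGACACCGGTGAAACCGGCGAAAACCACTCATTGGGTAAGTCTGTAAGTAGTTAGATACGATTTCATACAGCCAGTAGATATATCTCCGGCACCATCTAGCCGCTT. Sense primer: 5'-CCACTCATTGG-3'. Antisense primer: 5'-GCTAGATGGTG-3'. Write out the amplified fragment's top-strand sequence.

5'-CCACTCATTGGGTAAGTCTGTAAGTAGTTAGATACGATTTCATACAGCCAGTAGATATATCTCCGGCACCATCTAGC-3'

Scanning the template, CCACTCATTGG occurs at positions 64–74; this primer anneals to the bottom strand there with its 3' end pointing downstream.
Taking the reverse complement of GCTAGATGGTG gives CACCATCTAGC, found at positions 130–140 on the template; the primer anneals here to the top strand with its 3' end pointing upstream.
The product is the template from position 64 through 140 (77 bp).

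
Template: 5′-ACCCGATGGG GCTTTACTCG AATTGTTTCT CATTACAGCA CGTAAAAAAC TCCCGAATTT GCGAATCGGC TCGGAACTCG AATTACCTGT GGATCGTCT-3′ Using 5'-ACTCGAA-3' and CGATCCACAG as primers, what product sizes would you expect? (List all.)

The forward primer ACTCGAA matches the top strand at positions 16–22, 76–82.
The reverse primer's reverse complement is CTGTGGATCG, matching at positions 87–96.
Each forward site pairs with the reverse site to give a product ending at position 96: sizes 81, 21 bp.

81 bp, 21 bp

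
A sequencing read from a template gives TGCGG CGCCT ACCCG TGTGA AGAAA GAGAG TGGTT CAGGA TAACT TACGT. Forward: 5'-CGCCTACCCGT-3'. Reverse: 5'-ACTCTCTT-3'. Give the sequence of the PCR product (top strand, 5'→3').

The forward primer matches the template at positions 6–16.
Reverse complement of the reverse primer: AAGAGAGT. This occurs on the top strand at positions 24–31.
The product is the template from position 6 through 31 (26 bp).

5'-CGCCTACCCGTGTGAAGAAAGAGAGT-3'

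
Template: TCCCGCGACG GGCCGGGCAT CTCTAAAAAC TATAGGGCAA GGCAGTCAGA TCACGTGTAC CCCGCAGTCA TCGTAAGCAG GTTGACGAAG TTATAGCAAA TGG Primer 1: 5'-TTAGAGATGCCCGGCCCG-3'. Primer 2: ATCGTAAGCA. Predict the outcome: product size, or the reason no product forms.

Primer 1 (TTAGAGATGCCCGGCCCG) has reverse complement CGGGCCGGGCATCTCTAA, which matches the top strand at positions 9–26; primer 1 anneals to the top strand there with its 3' end pointing upstream toward position 9.
Primer 2 (ATCGTAAGCA) matches the top strand directly at positions 70–79; it anneals to the bottom strand with its 3' end pointing downstream toward position 79.
The 3' ends diverge (primer 1 extends toward position 1, primer 2 toward position 103), so the primers never converge on a shared product.

No product — the primers' 3' ends point away from each other.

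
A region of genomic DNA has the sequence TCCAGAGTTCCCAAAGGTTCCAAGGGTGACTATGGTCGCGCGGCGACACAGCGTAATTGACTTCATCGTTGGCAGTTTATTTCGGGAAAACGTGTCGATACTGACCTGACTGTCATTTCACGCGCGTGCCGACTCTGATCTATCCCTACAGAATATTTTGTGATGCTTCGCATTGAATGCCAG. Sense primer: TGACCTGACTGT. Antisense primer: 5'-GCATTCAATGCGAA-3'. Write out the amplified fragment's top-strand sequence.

5'-TGACCTGACTGTCATTTCACGCGCGTGCCGACTCTGATCTATCCCTACAGAATATTTTGTGATGCTTCGCATTGAATGC-3'

Forward primer TGACCTGACTGT is found on the top strand at positions 102–113.
The reverse primer's reverse complement is TTCGCATTGAATGC, which matches the template at positions 167–180.
The product is the template from position 102 through 180 (79 bp).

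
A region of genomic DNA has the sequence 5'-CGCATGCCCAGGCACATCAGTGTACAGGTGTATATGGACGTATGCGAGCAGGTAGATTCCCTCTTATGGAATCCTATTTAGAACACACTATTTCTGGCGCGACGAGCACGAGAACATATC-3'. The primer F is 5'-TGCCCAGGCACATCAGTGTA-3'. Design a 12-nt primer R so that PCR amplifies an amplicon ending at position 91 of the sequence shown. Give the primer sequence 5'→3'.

5'-ATAGTGTGTTCT-3'

The forward primer binds at positions 5–24; the product's 3' end on the top strand is position 91.
The reverse primer anneals to the top strand over positions 80–91, i.e. to AGAACACACTAT.
Its sequence written 5'→3' is the reverse complement: ATAGTGTGTTCT.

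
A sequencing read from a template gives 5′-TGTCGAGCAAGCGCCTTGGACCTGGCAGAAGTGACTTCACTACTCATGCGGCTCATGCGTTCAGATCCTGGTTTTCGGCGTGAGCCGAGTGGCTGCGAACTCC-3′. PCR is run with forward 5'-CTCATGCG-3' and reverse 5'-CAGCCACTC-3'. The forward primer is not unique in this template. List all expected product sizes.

53 bp, 44 bp

The forward primer CTCATGCG matches the top strand at positions 43–50, 52–59.
The reverse primer's reverse complement is GAGTGGCTG, matching at positions 87–95.
Each forward site pairs with the reverse site to give a product ending at position 95: sizes 53, 44 bp.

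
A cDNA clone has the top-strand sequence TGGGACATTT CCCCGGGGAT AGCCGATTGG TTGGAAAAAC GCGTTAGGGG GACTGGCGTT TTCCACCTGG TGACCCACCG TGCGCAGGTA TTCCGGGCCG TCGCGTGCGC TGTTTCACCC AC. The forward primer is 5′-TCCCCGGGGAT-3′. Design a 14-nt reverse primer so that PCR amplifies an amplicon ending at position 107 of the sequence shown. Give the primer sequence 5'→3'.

The forward primer binds at positions 10–20; the product's 3' end on the top strand is position 107.
The reverse primer anneals to the top strand over positions 94–107, i.e. to CGGGCCGTCGCGTG.
Its sequence written 5'→3' is the reverse complement: CACGCGACGGCCCG.

5'-CACGCGACGGCCCG-3'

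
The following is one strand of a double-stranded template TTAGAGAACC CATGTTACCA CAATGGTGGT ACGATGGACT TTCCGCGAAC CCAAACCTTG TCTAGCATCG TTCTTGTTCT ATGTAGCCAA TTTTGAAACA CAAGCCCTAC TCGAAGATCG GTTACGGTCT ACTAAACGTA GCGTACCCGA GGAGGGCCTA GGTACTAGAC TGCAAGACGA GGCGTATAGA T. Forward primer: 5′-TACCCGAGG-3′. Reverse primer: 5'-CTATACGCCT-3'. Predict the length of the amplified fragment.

The forward primer matches the template at positions 144–152.
Reverse complement of the reverse primer: AGGCGTATAG. This occurs on the top strand at positions 180–189.
Product length = (reverse-primer end) − (forward-primer start) + 1 = 189 − 144 + 1 = 46 bp.

46 bp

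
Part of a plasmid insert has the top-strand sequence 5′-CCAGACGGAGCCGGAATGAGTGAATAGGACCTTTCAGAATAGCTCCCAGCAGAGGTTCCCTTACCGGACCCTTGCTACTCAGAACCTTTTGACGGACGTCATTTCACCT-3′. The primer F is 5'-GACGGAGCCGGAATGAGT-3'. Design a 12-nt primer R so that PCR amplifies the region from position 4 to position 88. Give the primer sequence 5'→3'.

The product's 3' end on the top strand is position 88.
The reverse primer anneals to the top strand over positions 77–88, i.e. to ACTCAGAACCTT.
Its sequence written 5'→3' is the reverse complement: AAGGTTCTGAGT.

5'-AAGGTTCTGAGT-3'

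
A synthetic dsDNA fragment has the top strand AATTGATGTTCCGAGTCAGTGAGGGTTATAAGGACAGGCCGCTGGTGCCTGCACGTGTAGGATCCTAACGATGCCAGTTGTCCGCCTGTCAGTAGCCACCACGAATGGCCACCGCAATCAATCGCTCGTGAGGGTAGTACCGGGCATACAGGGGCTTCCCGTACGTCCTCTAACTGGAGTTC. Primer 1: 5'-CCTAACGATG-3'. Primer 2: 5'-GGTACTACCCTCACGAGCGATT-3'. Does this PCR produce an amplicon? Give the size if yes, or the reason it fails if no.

Primer 1 (CCTAACGATG) matches the top strand at positions 64–73; it acts as a forward primer.
Primer 2's reverse complement is AATCGCTCGTGAGGGTAGTACC, matching the top strand at positions 120–141; it acts as a reverse primer.
The 3' ends face each other across positions 64–141, giving a 78 bp product.

Yes — a 78 bp product.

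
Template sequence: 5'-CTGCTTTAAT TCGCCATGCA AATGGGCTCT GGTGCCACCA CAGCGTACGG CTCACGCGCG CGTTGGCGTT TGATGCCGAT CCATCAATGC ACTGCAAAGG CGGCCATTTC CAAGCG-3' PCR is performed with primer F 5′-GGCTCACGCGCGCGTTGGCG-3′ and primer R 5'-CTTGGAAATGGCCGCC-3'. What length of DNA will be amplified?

The forward primer matches the template at positions 49–68.
The reverse primer's reverse complement is GGCGGCCATTTCCAAG, which matches the template at positions 99–114.
Amplicon spans positions 49–114: 66 bp.

66 bp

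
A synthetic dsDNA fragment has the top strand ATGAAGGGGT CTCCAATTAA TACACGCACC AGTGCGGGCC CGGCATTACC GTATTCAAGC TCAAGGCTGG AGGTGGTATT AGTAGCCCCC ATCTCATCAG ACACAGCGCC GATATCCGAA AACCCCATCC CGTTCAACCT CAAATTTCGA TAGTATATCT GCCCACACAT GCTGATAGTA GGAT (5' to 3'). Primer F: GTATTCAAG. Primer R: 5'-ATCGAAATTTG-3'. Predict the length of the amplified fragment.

Forward primer GTATTCAAG is found on the top strand at positions 51–59.
The reverse primer's reverse complement is CAAATTTCGAT, which matches the template at positions 141–151.
Amplicon spans positions 51–151: 101 bp.

101 bp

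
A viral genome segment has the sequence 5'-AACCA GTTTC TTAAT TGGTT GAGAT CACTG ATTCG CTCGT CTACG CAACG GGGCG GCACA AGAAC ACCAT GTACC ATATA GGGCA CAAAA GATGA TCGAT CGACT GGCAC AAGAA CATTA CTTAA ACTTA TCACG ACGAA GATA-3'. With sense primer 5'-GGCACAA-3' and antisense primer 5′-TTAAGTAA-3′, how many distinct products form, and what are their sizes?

Three products: 71 bp, 44 bp, 20 bp

The forward primer GGCACAA matches the top strand at positions 55–61, 82–88, 106–112.
The reverse primer's reverse complement is TTACTTAA, matching at positions 118–125.
Each forward site pairs with the reverse site to give a product ending at position 125: sizes 71, 44, 20 bp.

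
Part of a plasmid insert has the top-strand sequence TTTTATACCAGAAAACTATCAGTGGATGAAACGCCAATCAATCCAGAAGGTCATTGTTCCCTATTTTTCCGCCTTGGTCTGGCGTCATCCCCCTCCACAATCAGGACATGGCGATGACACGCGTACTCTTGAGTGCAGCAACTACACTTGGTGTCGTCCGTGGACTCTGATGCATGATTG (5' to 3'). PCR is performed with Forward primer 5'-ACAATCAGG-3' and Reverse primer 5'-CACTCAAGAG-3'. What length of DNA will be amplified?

The forward primer matches the template at positions 97–105.
Reverse complement of the reverse primer: CTCTTGAGTG. This occurs on the top strand at positions 126–135.
Product length = (reverse-primer end) − (forward-primer start) + 1 = 135 − 97 + 1 = 39 bp.

39 bp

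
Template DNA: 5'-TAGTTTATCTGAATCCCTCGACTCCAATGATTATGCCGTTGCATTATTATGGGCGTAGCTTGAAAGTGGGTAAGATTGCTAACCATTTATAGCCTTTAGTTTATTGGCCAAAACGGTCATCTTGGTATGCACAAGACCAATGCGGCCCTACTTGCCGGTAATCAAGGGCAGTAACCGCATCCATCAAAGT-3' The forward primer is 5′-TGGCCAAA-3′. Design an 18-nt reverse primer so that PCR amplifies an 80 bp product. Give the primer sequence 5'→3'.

5'-ATGGATGCGGTTACTGCC-3'

The forward primer binds at positions 105–112, so an 80 bp product ends at position 105 + 80 − 1 = 184.
The reverse primer anneals to the top strand over positions 167–184, i.e. to GGCAGTAACCGCATCCAT.
Its sequence written 5'→3' is the reverse complement: ATGGATGCGGTTACTGCC.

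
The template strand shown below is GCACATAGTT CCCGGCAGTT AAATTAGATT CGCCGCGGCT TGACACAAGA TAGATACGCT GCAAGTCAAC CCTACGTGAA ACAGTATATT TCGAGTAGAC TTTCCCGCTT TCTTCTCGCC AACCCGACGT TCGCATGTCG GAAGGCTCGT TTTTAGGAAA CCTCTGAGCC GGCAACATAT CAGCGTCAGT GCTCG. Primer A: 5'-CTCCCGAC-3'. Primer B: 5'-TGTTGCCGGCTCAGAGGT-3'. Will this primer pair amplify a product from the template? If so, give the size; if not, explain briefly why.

Primer A (CTCCCGAC) does not match the top strand, and its reverse complement GTCGGGAG does not match either.
With no annealing site for primer A, no amplification occurs.

No product — primer A has no binding site in the template.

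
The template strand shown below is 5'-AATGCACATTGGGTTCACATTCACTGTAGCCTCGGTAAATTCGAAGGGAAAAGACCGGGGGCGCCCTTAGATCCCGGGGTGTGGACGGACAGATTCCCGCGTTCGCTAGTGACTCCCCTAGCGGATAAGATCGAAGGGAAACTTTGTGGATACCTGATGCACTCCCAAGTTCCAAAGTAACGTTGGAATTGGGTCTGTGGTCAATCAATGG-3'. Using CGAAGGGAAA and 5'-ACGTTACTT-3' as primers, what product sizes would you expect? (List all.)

142 bp, 52 bp

The forward primer CGAAGGGAAA matches the top strand at positions 42–51, 132–141.
The reverse primer's reverse complement is AAGTAACGT, matching at positions 175–183.
Each forward site pairs with the reverse site to give a product ending at position 183: sizes 142, 52 bp.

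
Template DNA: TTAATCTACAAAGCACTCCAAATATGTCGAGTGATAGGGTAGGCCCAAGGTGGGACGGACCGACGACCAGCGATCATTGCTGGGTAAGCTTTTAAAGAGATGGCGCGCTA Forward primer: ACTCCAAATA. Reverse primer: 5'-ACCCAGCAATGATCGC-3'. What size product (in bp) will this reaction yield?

71 bp

The forward primer matches the template at positions 15–24.
The reverse primer's reverse complement is GCGATCATTGCTGGGT, which matches the template at positions 70–85.
Amplicon spans positions 15–85: 71 bp.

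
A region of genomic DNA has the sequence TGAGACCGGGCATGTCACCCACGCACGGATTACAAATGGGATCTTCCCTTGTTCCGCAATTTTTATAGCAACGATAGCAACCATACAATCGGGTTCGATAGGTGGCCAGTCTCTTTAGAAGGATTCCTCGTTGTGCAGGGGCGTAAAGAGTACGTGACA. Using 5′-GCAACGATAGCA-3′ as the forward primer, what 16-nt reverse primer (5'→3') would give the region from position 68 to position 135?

5'-CACAACGAGGAATCCT-3'

The product's 3' end on the top strand is position 135.
The reverse primer anneals to the top strand over positions 120–135, i.e. to AGGATTCCTCGTTGTG.
Its sequence written 5'→3' is the reverse complement: CACAACGAGGAATCCT.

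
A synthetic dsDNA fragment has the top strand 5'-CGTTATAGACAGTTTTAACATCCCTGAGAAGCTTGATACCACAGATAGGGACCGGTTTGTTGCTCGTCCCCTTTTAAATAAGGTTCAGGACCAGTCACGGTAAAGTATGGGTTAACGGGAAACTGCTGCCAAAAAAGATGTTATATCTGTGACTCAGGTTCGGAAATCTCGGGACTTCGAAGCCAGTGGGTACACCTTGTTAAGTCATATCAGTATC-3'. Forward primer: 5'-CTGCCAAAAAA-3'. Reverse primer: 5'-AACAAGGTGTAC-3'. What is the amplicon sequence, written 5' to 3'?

5'-CTGCCAAAAAAGATGTTATATCTGTGACTCAGGTTCGGAAATCTCGGGACTTCGAAGCCAGTGGGTACACCTTGTT-3'

Scanning the template, CTGCCAAAAAA occurs at positions 126–136; this primer anneals to the bottom strand there with its 3' end pointing downstream.
The reverse primer's reverse complement is GTACACCTTGTT, which matches the template at positions 190–201.
The product is the template from position 126 through 201 (76 bp).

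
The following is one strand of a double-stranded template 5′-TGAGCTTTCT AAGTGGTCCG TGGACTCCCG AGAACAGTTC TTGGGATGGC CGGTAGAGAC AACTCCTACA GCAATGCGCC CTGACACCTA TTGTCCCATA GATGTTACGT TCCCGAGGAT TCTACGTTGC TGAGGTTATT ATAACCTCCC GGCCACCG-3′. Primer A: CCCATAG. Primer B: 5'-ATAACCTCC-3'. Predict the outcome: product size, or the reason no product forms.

Primer A (CCCATAG) matches the top strand at positions 95–101 (3' end points downstream).
Primer B (ATAACCTCC) also matches the top strand directly, at positions 141–149 — its reverse complement GGAGGTTAT is not present.
Both primers anneal to the bottom strand with 3' ends pointing the same way, so neither can prime synthesis back toward the other.

No product — both primers anneal to the same strand and extend in the same direction.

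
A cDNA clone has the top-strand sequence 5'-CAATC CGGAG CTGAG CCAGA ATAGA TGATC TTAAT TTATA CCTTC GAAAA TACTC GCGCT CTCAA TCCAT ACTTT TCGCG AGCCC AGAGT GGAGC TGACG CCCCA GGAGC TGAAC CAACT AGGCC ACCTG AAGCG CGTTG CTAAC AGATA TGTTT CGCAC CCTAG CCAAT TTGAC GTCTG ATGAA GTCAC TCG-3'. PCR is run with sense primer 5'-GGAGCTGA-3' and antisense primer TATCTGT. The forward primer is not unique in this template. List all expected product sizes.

The forward primer GGAGCTGA matches the top strand at positions 7–14, 91–98, 106–113.
The reverse primer's reverse complement is ACAGATA, matching at positions 144–150.
Each forward site pairs with the reverse site to give a product ending at position 150: sizes 144, 60, 45 bp.

144 bp, 60 bp, 45 bp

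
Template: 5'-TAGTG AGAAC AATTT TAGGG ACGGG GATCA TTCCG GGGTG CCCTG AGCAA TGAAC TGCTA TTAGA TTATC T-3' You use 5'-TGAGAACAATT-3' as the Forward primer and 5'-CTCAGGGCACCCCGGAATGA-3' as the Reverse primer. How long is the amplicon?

44 bp

Forward primer TGAGAACAATT is found on the top strand at positions 4–14.
Reverse complement of the reverse primer: TCATTCCGGGGTGCCCTGAG. This occurs on the top strand at positions 28–47.
Amplicon spans positions 4–47: 44 bp.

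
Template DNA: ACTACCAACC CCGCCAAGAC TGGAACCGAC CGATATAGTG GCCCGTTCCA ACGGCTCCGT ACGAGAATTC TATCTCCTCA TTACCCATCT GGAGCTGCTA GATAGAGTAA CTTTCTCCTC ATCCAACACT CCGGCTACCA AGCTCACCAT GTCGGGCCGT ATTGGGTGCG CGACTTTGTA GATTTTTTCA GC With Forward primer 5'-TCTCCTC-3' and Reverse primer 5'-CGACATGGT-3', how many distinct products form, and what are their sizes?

The forward primer TCTCCTC matches the top strand at positions 73–79, 114–120.
The reverse primer's reverse complement is ACCATGTCG, matching at positions 146–154.
Each forward site pairs with the reverse site to give a product ending at position 154: sizes 82, 41 bp.

Two products: 82 bp, 41 bp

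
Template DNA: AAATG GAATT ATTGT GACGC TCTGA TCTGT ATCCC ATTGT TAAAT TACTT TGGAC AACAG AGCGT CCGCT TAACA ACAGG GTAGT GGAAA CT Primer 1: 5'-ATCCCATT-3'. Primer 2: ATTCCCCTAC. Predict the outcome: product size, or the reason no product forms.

Primer 2 (ATTCCCCTAC) does not match the top strand, and its reverse complement GTAGGGGAAT does not match either.
With no annealing site for primer 2, no amplification occurs.

No product — primer 2 has no binding site in the template.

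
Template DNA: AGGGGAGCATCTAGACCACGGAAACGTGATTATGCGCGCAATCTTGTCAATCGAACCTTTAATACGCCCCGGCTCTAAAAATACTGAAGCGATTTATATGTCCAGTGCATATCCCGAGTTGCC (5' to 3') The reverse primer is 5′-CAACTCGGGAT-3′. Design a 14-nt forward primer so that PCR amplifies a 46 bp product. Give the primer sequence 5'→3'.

The reverse primer's reverse complement ATCCCGAGTTG matches the template at positions 111–121, so the product ends at position 121.
A 46 bp product then starts at position 121 − 46 + 1 = 76.
The forward primer is identical to the top strand there: TAAAAATACTGAAG.

5'-TAAAAATACTGAAG-3'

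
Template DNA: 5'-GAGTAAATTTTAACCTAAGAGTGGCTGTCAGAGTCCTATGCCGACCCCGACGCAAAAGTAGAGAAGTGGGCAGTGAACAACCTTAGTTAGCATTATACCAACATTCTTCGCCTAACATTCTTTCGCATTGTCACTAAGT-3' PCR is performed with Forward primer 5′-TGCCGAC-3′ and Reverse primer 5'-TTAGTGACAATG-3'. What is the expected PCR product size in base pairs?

99 bp

Scanning the template, TGCCGAC occurs at positions 39–45; this primer anneals to the bottom strand there with its 3' end pointing downstream.
Taking the reverse complement of TTAGTGACAATG gives CATTGTCACTAA, found at positions 126–137 on the template; the primer anneals here to the top strand with its 3' end pointing upstream.
Product length = (reverse-primer end) − (forward-primer start) + 1 = 137 − 39 + 1 = 99 bp.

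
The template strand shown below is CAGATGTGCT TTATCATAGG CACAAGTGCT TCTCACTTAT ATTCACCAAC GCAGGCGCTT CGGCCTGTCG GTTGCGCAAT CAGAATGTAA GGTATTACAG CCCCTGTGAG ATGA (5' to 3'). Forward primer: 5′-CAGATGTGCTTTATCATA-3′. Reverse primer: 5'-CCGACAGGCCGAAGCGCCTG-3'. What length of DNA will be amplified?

71 bp

The forward primer matches the template at positions 1–18.
Taking the reverse complement of CCGACAGGCCGAAGCGCCTG gives CAGGCGCTTCGGCCTGTCGG, found at positions 52–71 on the template; the primer anneals here to the top strand with its 3' end pointing upstream.
Amplicon spans positions 1–71: 71 bp.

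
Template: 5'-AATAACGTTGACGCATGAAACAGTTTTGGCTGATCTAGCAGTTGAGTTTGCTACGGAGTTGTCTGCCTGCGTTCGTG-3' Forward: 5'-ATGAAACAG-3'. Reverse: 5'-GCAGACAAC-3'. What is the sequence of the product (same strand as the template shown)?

5'-ATGAAACAGTTTTGGCTGATCTAGCAGTTGAGTTTGCTACGGAGTTGTCTGC-3'

Scanning the template, ATGAAACAG occurs at positions 15–23; this primer anneals to the bottom strand there with its 3' end pointing downstream.
Taking the reverse complement of GCAGACAAC gives GTTGTCTGC, found at positions 58–66 on the template; the primer anneals here to the top strand with its 3' end pointing upstream.
The product is the template from position 15 through 66 (52 bp).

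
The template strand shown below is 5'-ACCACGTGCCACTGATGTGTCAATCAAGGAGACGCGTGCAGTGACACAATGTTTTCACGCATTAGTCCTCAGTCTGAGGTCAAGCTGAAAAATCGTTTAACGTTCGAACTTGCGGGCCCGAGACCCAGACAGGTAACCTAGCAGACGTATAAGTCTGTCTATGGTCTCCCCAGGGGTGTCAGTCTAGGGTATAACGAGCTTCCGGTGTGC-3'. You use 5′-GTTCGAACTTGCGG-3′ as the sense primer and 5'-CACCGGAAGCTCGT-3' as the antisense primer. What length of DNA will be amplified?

106 bp

The forward primer matches the template at positions 102–115.
The reverse primer's reverse complement is ACGAGCTTCCGGTG, which matches the template at positions 194–207.
Amplicon spans positions 102–207: 106 bp.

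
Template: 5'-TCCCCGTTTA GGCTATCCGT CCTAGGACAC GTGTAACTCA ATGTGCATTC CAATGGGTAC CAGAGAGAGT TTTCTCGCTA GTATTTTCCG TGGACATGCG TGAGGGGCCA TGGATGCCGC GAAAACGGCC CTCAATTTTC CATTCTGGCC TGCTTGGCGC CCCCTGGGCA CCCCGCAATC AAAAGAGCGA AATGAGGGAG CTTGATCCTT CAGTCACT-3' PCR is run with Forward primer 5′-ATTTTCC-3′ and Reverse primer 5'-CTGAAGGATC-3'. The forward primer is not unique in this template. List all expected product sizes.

131 bp, 79 bp

The forward primer ATTTTCC matches the top strand at positions 83–89, 135–141.
The reverse primer's reverse complement is GATCCTTCAG, matching at positions 204–213.
Each forward site pairs with the reverse site to give a product ending at position 213: sizes 131, 79 bp.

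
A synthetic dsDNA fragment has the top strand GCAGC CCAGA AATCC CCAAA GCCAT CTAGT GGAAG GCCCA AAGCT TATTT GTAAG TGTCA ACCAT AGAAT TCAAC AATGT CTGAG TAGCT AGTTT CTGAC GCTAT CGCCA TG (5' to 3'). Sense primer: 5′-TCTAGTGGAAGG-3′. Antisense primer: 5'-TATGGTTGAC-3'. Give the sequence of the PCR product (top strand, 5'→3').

5'-TCTAGTGGAAGGCCCAAAGCTTATTTGTAAGTGTCAACCATA-3'

Forward primer TCTAGTGGAAGG is found on the top strand at positions 25–36.
Reverse complement of the reverse primer: GTCAACCATA. This occurs on the top strand at positions 57–66.
The product is the template from position 25 through 66 (42 bp).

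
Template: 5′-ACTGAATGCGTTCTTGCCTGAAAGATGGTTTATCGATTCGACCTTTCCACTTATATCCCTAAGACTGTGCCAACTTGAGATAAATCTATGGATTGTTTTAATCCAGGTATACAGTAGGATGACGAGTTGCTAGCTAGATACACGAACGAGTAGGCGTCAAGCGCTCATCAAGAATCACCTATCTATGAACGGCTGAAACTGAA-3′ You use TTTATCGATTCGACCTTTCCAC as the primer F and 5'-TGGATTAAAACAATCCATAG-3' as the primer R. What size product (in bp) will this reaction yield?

Forward primer TTTATCGATTCGACCTTTCCAC is found on the top strand at positions 29–50.
The reverse primer's reverse complement is CTATGGATTGTTTTAATCCA, which matches the template at positions 86–105.
Amplicon spans positions 29–105: 77 bp.

77 bp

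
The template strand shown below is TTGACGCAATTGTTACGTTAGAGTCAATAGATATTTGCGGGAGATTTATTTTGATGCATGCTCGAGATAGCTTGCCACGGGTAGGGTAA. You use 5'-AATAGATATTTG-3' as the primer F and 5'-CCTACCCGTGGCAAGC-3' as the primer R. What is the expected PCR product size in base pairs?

Forward primer AATAGATATTTG is found on the top strand at positions 26–37.
Taking the reverse complement of CCTACCCGTGGCAAGC gives GCTTGCCACGGGTAGG, found at positions 70–85 on the template; the primer anneals here to the top strand with its 3' end pointing upstream.
Product length = (reverse-primer end) − (forward-primer start) + 1 = 85 − 26 + 1 = 60 bp.

60 bp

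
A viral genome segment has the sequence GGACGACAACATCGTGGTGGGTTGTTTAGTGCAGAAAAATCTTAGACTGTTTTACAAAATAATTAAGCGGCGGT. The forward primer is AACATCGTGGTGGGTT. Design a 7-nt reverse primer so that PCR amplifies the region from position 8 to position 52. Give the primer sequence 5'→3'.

The product's 3' end on the top strand is position 52.
The reverse primer anneals to the top strand over positions 46–52, i.e. to ACTGTTT.
Its sequence written 5'→3' is the reverse complement: AAACAGT.

5'-AAACAGT-3'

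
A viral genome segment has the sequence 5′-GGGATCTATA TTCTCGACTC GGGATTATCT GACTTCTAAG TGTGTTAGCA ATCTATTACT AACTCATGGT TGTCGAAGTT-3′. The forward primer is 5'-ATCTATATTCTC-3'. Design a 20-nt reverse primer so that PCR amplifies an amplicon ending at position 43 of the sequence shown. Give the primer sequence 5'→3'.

The forward primer binds at positions 4–15; the product's 3' end on the top strand is position 43.
The reverse primer anneals to the top strand over positions 24–43, i.e. to ATTATCTGACTTCTAAGTGT.
Its sequence written 5'→3' is the reverse complement: ACACTTAGAAGTCAGATAAT.

5'-ACACTTAGAAGTCAGATAAT-3'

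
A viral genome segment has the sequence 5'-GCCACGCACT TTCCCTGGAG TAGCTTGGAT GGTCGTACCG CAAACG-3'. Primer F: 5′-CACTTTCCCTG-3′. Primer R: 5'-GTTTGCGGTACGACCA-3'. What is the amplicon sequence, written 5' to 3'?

5'-CACTTTCCCTGGAGTAGCTTGGATGGTCGTACCGCAAAC-3'

Scanning the template, CACTTTCCCTG occurs at positions 7–17; this primer anneals to the bottom strand there with its 3' end pointing downstream.
Taking the reverse complement of GTTTGCGGTACGACCA gives TGGTCGTACCGCAAAC, found at positions 30–45 on the template; the primer anneals here to the top strand with its 3' end pointing upstream.
The product is the template from position 7 through 45 (39 bp).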